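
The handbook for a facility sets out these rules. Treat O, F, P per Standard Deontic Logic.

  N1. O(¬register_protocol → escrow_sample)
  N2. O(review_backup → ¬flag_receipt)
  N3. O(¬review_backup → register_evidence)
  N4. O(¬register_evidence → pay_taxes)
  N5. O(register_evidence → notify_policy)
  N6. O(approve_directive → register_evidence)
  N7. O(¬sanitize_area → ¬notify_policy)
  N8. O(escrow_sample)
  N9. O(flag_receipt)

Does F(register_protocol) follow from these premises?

No

Premise 1 is O(¬register_protocol → escrow_sample); even if O(escrow_sample) held, inferring O(¬register_protocol) would be affirming the consequent — invalid.
No other premise forces O(¬register_protocol). An ideal world satisfying every premise can still have register_protocol true, so F(register_protocol) is not derivable.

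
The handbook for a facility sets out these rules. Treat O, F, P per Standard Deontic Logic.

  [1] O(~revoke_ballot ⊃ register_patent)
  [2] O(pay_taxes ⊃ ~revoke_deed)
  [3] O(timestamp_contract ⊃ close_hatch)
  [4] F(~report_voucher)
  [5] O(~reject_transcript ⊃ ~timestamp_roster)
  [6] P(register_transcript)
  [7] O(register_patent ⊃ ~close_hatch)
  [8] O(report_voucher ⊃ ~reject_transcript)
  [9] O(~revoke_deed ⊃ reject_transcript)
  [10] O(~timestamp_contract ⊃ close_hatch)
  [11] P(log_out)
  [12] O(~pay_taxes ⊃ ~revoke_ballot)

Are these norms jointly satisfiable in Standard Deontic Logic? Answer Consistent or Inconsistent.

Premises 10 and 3 cover both cases: O(~timestamp_contract ⊃ close_hatch) and O(timestamp_contract ⊃ close_hatch). Since ~timestamp_contract ∨ timestamp_contract is a tautology, O(close_hatch) follows.
Premise 7 is O(register_patent ⊃ ~close_hatch); contrapositively O(close_hatch ⊃ ~register_patent). Since O(close_hatch) holds, K gives O(~register_patent).
The contrapositive of premise 1 (O(~revoke_ballot ⊃ register_patent)) is O(~register_patent ⊃ revoke_ballot), and O(~register_patent) is already established, so O(revoke_ballot).
Premise 12, O(~pay_taxes ⊃ ~revoke_ballot), contraposes to O(revoke_ballot ⊃ pay_taxes); with O(revoke_ballot) we get O(pay_taxes).
From O(pay_taxes) and premise 2, O(pay_taxes ⊃ ~revoke_deed), we obtain O(~revoke_deed).
Premise 9 is O(~revoke_deed ⊃ reject_transcript); since O(~revoke_deed), deontic closure gives O(reject_transcript).
Premise 8 is O(report_voucher ⊃ ~reject_transcript); contrapositively O(reject_transcript ⊃ ~report_voucher). Since O(reject_transcript) holds, K gives O(~report_voucher).
However, F(~report_voucher) at premise 4 amounts to O(report_voucher).
We now have both O(~report_voucher) and O(report_voucher) — report_voucher is simultaneously obligatory and forbidden, violating the D-axiom.

Inconsistent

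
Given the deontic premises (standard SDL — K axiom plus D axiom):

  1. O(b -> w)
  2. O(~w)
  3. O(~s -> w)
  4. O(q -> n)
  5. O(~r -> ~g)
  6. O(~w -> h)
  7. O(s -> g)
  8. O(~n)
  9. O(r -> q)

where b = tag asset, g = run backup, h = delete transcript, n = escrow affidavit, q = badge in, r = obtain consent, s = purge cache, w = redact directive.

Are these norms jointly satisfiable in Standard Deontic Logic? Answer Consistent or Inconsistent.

Premise 8 states O(~n) outright.
The contrapositive of premise 4 (O(q -> n)) is O(~n -> ~q), and O(~n) is already established, so O(~q).
The contrapositive of premise 9 (O(r -> q)) is O(~q -> ~r), and O(~q) is already established, so O(~r).
From O(~r) and premise 5, O(~r -> ~g), we obtain O(~g).
Premise 7 is O(s -> g); contrapositively O(~g -> ~s). Since O(~g) holds, K gives O(~s).
From O(~s) and premise 3, O(~s -> w), we obtain O(w).
But premise 2 directly asserts O(~w).
We now have both O(w) and O(~w) — w is simultaneously obligatory and forbidden, violating the D-axiom.

Inconsistent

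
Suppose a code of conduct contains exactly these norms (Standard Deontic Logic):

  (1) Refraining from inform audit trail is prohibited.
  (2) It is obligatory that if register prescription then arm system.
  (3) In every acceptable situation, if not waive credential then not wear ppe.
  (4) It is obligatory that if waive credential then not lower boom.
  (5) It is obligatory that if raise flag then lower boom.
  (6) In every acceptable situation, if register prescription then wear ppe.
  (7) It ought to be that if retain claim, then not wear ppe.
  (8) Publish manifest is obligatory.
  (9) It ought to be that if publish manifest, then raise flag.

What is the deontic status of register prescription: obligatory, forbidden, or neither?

Forbidden

Premise 8 states O(publish_manifest) outright.
With premise 9, O(publish_manifest → raise_flag), the K-axiom yields O(raise_flag).
Applying K to premise 5 (O(raise_flag → lower_boom)) and O(raise_flag) yields O(lower_boom).
Premise 4, O(waive_credential → ¬lower_boom), contraposes to O(lower_boom → ¬waive_credential); with O(lower_boom) we get O(¬waive_credential).
Premise 3 is O(¬waive_credential → ¬wear_ppe); since O(¬waive_credential), deontic closure gives O(¬wear_ppe).
Premise 6, O(register_prescription → wear_ppe), contraposes to O(¬wear_ppe → ¬register_prescription); with O(¬wear_ppe) we get O(¬register_prescription).
Premises 1, 2, 7 do not contribute to this derivation.
Thus O(¬register_prescription), which is F(register_prescription): register_prescription is forbidden.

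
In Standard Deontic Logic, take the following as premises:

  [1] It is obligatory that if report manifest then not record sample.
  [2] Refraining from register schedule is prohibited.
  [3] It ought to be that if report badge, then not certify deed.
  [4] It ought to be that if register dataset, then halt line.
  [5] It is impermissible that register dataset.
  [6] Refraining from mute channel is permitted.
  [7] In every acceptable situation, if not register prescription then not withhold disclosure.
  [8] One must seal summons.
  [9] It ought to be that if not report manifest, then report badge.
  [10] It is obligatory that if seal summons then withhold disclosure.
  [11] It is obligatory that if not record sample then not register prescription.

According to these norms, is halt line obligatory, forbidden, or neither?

Neither

Premise 4 is O(register_dataset → halt_line), but O(register_dataset) is not derivable from the premises, so it does not yield O(halt_line).
No premise or chain of K-axiom applications forces O(halt_line), and none forces O(¬halt_line). So halt_line is neither obligatory nor forbidden under these norms.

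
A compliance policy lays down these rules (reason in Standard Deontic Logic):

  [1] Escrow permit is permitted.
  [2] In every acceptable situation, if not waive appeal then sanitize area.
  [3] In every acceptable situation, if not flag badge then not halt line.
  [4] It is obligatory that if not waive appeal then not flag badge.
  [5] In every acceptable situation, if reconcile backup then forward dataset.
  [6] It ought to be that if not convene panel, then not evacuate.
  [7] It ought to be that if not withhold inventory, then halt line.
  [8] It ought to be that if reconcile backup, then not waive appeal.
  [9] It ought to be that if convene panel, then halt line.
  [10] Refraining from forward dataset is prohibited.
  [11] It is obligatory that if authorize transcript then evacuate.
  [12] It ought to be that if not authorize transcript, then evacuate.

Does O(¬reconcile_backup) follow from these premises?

By case analysis on authorize_transcript: premise 11 gives O(authorize_transcript → evacuate) and premise 12 gives O(¬authorize_transcript → evacuate), so O(evacuate) either way.
Premise 6 is O(¬convene_panel → ¬evacuate); contrapositively O(evacuate → convene_panel). Since O(evacuate) holds, K gives O(convene_panel).
With premise 9, O(convene_panel → halt_line), the K-axiom yields O(halt_line).
The contrapositive of premise 3 (O(¬flag_badge → ¬halt_line)) is O(halt_line → flag_badge), and O(halt_line) is already established, so O(flag_badge).
Premise 4, O(¬waive_appeal → ¬flag_badge), contraposes to O(flag_badge → waive_appeal); with O(flag_badge) we get O(waive_appeal).
The contrapositive of premise 8 (O(reconcile_backup → ¬waive_appeal)) is O(waive_appeal → ¬reconcile_backup), and O(waive_appeal) is already established, so O(¬reconcile_backup).
Premises 1, 2, 5, 7, 10 do not contribute to this derivation.
So O(¬reconcile_backup) follows.

Yes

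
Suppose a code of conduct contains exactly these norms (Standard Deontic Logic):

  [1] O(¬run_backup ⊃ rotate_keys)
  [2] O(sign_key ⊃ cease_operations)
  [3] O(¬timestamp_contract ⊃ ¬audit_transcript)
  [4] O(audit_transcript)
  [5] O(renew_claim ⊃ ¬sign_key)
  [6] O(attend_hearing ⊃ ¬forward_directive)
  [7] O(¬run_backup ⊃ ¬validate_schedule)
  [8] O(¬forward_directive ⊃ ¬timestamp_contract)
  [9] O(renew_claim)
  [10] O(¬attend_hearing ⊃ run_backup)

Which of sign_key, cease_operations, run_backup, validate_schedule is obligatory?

Premise 4 gives O(audit_transcript).
Premise 3 is O(¬timestamp_contract ⊃ ¬audit_transcript); contrapositively O(audit_transcript ⊃ timestamp_contract). Since O(audit_transcript) holds, K gives O(timestamp_contract).
Premise 8, O(¬forward_directive ⊃ ¬timestamp_contract), contraposes to O(timestamp_contract ⊃ forward_directive); with O(timestamp_contract) we get O(forward_directive).
Premise 6, O(attend_hearing ⊃ ¬forward_directive), contraposes to O(forward_directive ⊃ ¬attend_hearing); with O(forward_directive) we get O(¬attend_hearing).
Premise 10 is O(¬attend_hearing ⊃ run_backup); since O(¬attend_hearing), deontic closure gives O(run_backup).
So O(run_backup) holds — run_backup is obligatory. None of the other listed options is made obligatory by any chain of premises.

run_backup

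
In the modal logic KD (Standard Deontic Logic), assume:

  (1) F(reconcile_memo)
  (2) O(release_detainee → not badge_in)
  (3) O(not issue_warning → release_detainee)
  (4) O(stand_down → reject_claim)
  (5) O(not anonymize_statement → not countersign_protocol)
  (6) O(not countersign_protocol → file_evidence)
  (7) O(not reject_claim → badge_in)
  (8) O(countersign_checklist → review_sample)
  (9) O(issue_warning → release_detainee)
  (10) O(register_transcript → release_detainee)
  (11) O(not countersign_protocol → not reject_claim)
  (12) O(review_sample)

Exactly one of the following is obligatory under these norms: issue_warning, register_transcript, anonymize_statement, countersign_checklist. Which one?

By case analysis on issue_warning: premise 9 gives O(issue_warning → release_detainee) and premise 3 gives O(not issue_warning → release_detainee), so O(release_detainee) either way.
From O(release_detainee) and premise 2, O(release_detainee → not badge_in), we obtain O(not badge_in).
The contrapositive of premise 7 (O(not reject_claim → badge_in)) is O(not badge_in → reject_claim), and O(not badge_in) is already established, so O(reject_claim).
The contrapositive of premise 11 (O(not countersign_protocol → not reject_claim)) is O(reject_claim → countersign_protocol), and O(reject_claim) is already established, so O(countersign_protocol).
Premise 5, O(not anonymize_statement → not countersign_protocol), contraposes to O(countersign_protocol → anonymize_statement); with O(countersign_protocol) we get O(anonymize_statement).
So O(anonymize_statement) holds — anonymize_statement is obligatory. None of the other listed options is made obligatory by any chain of premises.

anonymize_statement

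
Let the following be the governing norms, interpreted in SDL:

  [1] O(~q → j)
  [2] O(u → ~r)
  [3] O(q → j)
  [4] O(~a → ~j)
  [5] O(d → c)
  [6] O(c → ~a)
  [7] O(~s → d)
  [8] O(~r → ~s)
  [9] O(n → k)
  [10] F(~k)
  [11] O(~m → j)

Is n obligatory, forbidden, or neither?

Neither

Premise 9 is O(n → k); even if O(k) held, inferring O(n) would be affirming the consequent — invalid.
No premise or chain of K-axiom applications forces O(n), and none forces O(~n). So n is neither obligatory nor forbidden under these norms.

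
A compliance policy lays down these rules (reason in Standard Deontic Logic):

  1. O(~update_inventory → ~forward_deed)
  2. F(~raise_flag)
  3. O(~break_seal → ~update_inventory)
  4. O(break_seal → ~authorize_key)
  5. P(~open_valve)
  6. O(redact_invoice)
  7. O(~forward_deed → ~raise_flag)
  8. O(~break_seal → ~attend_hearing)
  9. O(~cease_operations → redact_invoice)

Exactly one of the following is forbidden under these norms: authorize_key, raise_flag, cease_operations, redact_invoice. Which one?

Premise 2, F(~raise_flag), is equivalent to O(raise_flag).
Premise 7 is O(~forward_deed → ~raise_flag); contrapositively O(raise_flag → forward_deed). Since O(raise_flag) holds, K gives O(forward_deed).
Premise 1, O(~update_inventory → ~forward_deed), contraposes to O(forward_deed → update_inventory); with O(forward_deed) we get O(update_inventory).
Premise 3 is O(~break_seal → ~update_inventory); contrapositively O(update_inventory → break_seal). Since O(update_inventory) holds, K gives O(break_seal).
Applying K to premise 4 (O(break_seal → ~authorize_key)) and O(break_seal) yields O(~authorize_key).
So O(~authorize_key) holds, i.e. authorize_key is forbidden. None of the other listed options is forbidden under the premises.

authorize_key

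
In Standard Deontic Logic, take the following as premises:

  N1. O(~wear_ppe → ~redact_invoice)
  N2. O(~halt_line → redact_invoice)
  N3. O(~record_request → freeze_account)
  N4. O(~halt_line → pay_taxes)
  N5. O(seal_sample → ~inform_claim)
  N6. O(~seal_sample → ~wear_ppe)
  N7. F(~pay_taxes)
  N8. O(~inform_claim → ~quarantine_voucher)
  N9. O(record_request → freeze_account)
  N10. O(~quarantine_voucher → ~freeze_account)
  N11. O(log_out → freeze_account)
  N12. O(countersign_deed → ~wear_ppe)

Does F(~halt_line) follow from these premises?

Yes

Premises 9 and 3 are O(record_request → freeze_account) and O(~record_request → freeze_account); every ideal world satisfies record_request or ~record_request, so in either case freeze_account holds — hence O(freeze_account).
Premise 10, O(~quarantine_voucher → ~freeze_account), contraposes to O(freeze_account → quarantine_voucher); with O(freeze_account) we get O(quarantine_voucher).
Premise 8, O(~inform_claim → ~quarantine_voucher), contraposes to O(quarantine_voucher → inform_claim); with O(quarantine_voucher) we get O(inform_claim).
Premise 5, O(seal_sample → ~inform_claim), contraposes to O(inform_claim → ~seal_sample); with O(inform_claim) we get O(~seal_sample).
Premise 6 is O(~seal_sample → ~wear_ppe); since O(~seal_sample), deontic closure gives O(~wear_ppe).
With premise 1, O(~wear_ppe → ~redact_invoice), the K-axiom yields O(~redact_invoice).
Premise 2, O(~halt_line → redact_invoice), contraposes to O(~redact_invoice → halt_line); with O(~redact_invoice) we get O(halt_line).
Premises 4, 7, 11, 12 do not contribute to this derivation.
So O(halt_line) holds, i.e. F(~halt_line). The claim follows.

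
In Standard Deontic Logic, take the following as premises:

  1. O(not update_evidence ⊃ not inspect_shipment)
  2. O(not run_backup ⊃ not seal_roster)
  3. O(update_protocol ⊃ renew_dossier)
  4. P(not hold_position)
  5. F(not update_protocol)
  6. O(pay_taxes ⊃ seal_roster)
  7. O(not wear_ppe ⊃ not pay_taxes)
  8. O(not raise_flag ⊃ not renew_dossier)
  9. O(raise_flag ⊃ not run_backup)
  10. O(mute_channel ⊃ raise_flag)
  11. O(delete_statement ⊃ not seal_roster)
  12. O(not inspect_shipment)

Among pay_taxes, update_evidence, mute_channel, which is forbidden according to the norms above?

F(not update_protocol) at premise 5 means O(update_protocol).
Applying K to premise 3 (O(update_protocol ⊃ renew_dossier)) and O(update_protocol) yields O(renew_dossier).
Premise 8 is O(not raise_flag ⊃ not renew_dossier); contrapositively O(renew_dossier ⊃ raise_flag). Since O(renew_dossier) holds, K gives O(raise_flag).
From O(raise_flag) and premise 9, O(raise_flag ⊃ not run_backup), we obtain O(not run_backup).
From O(not run_backup) and premise 2, O(not run_backup ⊃ not seal_roster), we obtain O(not seal_roster).
Premise 6, O(pay_taxes ⊃ seal_roster), contraposes to O(not seal_roster ⊃ not pay_taxes); with O(not seal_roster) we get O(not pay_taxes).
So O(not pay_taxes) holds, i.e. pay_taxes is forbidden. None of the other listed options is forbidden under the premises.

pay_taxes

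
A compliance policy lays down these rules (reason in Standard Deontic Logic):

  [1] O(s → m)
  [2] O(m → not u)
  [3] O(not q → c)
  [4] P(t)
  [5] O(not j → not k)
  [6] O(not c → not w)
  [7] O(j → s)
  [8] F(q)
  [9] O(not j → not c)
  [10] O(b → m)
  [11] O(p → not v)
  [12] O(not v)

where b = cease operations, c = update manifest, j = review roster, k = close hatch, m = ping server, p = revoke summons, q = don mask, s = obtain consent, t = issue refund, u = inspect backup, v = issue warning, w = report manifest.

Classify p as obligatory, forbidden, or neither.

Premise 11 is O(p → not v); even if O(not v) held, inferring O(p) would be affirming the consequent — invalid.
No premise or chain of K-axiom applications forces O(p), and none forces O(not p). So p is neither obligatory nor forbidden under these norms.

Neither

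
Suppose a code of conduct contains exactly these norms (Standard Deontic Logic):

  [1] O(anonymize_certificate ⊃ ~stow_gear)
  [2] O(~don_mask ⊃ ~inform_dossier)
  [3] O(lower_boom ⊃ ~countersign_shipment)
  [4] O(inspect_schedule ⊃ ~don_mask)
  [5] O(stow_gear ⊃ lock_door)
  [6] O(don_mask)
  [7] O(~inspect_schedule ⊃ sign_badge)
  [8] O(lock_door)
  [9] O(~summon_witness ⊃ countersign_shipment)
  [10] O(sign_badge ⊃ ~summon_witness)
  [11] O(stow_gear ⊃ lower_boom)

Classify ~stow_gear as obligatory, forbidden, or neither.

Obligatory

From premise 6 we have O(don_mask).
Premise 4 is O(inspect_schedule ⊃ ~don_mask); contrapositively O(don_mask ⊃ ~inspect_schedule). Since O(don_mask) holds, K gives O(~inspect_schedule).
With premise 7, O(~inspect_schedule ⊃ sign_badge), the K-axiom yields O(sign_badge).
Applying K to premise 10 (O(sign_badge ⊃ ~summon_witness)) and O(sign_badge) yields O(~summon_witness).
Premise 9 is O(~summon_witness ⊃ countersign_shipment); since O(~summon_witness), deontic closure gives O(countersign_shipment).
The contrapositive of premise 3 (O(lower_boom ⊃ ~countersign_shipment)) is O(countersign_shipment ⊃ ~lower_boom), and O(countersign_shipment) is already established, so O(~lower_boom).
Premise 11 is O(stow_gear ⊃ lower_boom); contrapositively O(~lower_boom ⊃ ~stow_gear). Since O(~lower_boom) holds, K gives O(~stow_gear).
Premises 1, 2, 5, 8 do not contribute to this derivation.
Hence ~stow_gear is obligatory.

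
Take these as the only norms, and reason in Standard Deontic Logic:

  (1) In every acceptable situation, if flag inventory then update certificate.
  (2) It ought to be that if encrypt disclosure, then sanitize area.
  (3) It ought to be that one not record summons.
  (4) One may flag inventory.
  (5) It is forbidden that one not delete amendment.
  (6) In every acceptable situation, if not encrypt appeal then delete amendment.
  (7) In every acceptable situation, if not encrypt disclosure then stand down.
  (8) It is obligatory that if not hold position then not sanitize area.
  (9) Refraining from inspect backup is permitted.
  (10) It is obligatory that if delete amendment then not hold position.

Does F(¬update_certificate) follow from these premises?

No

Premise 1 is O(flag_inventory → update_certificate), but O(flag_inventory) is not derivable from the premises (the permission P(flag_inventory) asserts only ¬O(¬flag_inventory), not O(flag_inventory)), so it does not yield O(update_certificate).
No other premise forces O(update_certificate). An ideal world satisfying every premise can still have ¬update_certificate true, so F(¬update_certificate) is not derivable.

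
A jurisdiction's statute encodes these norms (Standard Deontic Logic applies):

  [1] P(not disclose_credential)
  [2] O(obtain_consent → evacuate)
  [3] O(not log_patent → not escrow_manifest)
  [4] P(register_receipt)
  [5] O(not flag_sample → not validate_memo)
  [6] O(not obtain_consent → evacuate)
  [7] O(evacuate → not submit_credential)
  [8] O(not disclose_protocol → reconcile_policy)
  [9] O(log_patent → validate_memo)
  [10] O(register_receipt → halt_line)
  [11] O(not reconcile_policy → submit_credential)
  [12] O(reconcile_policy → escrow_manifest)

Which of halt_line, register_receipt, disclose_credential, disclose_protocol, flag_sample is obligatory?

Premises 2 and 6 are O(obtain_consent → evacuate) and O(not obtain_consent → evacuate); every ideal world satisfies obtain_consent or not obtain_consent, so in either case evacuate holds — hence O(evacuate).
From O(evacuate) and premise 7, O(evacuate → not submit_credential), we obtain O(not submit_credential).
Premise 11 is O(not reconcile_policy → submit_credential); contrapositively O(not submit_credential → reconcile_policy). Since O(not submit_credential) holds, K gives O(reconcile_policy).
Applying K to premise 12 (O(reconcile_policy → escrow_manifest)) and O(reconcile_policy) yields O(escrow_manifest).
The contrapositive of premise 3 (O(not log_patent → not escrow_manifest)) is O(escrow_manifest → log_patent), and O(escrow_manifest) is already established, so O(log_patent).
Premise 9 is O(log_patent → validate_memo); since O(log_patent), deontic closure gives O(validate_memo).
Premise 5 is O(not flag_sample → not validate_memo); contrapositively O(validate_memo → flag_sample). Since O(validate_memo) holds, K gives O(flag_sample).
So O(flag_sample) holds — flag_sample is obligatory. None of the other listed options is made obligatory by any chain of premises.

flag_sample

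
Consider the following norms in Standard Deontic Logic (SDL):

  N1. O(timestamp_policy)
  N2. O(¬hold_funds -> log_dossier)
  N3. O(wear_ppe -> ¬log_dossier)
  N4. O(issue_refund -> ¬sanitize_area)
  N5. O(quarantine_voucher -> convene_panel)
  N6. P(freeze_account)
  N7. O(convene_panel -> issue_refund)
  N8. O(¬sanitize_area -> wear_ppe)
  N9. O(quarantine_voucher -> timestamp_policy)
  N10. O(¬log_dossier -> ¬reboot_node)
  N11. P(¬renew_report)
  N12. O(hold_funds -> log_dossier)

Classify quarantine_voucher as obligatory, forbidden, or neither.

Premises 2 and 12 are O(¬hold_funds -> log_dossier) and O(hold_funds -> log_dossier); every ideal world satisfies ¬hold_funds or hold_funds, so in either case log_dossier holds — hence O(log_dossier).
The contrapositive of premise 3 (O(wear_ppe -> ¬log_dossier)) is O(log_dossier -> ¬wear_ppe), and O(log_dossier) is already established, so O(¬wear_ppe).
The contrapositive of premise 8 (O(¬sanitize_area -> wear_ppe)) is O(¬wear_ppe -> sanitize_area), and O(¬wear_ppe) is already established, so O(sanitize_area).
Premise 4 is O(issue_refund -> ¬sanitize_area); contrapositively O(sanitize_area -> ¬issue_refund). Since O(sanitize_area) holds, K gives O(¬issue_refund).
Premise 7 is O(convene_panel -> issue_refund); contrapositively O(¬issue_refund -> ¬convene_panel). Since O(¬issue_refund) holds, K gives O(¬convene_panel).
The contrapositive of premise 5 (O(quarantine_voucher -> convene_panel)) is O(¬convene_panel -> ¬quarantine_voucher), and O(¬convene_panel) is already established, so O(¬quarantine_voucher).
Premises 1, 6, 9, 10, 11 do not contribute to this derivation.
Thus O(¬quarantine_voucher), which is F(quarantine_voucher): quarantine_voucher is forbidden.

Forbidden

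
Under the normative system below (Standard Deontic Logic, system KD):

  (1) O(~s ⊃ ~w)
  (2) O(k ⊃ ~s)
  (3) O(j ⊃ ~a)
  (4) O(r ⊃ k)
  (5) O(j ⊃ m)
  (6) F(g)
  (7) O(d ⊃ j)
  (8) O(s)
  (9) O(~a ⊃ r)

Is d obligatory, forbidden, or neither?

Premise 8 gives O(s).
The contrapositive of premise 2 (O(k ⊃ ~s)) is O(s ⊃ ~k), and O(s) is already established, so O(~k).
Premise 4, O(r ⊃ k), contraposes to O(~k ⊃ ~r); with O(~k) we get O(~r).
The contrapositive of premise 9 (O(~a ⊃ r)) is O(~r ⊃ a), and O(~r) is already established, so O(a).
Premise 3, O(j ⊃ ~a), contraposes to O(a ⊃ ~j); with O(a) we get O(~j).
Premise 7, O(d ⊃ j), contraposes to O(~j ⊃ ~d); with O(~j) we get O(~d).
Premises 1, 5, 6 do not contribute to this derivation.
Thus O(~d), which is F(d): d is forbidden.

Forbidden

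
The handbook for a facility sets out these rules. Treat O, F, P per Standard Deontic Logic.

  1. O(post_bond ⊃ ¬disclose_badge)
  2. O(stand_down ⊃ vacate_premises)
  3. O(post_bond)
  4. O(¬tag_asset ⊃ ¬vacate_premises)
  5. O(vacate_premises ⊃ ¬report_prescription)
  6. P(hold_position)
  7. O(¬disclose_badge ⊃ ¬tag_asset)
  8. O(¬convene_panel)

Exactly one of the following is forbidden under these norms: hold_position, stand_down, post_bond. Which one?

Premise 3 states O(post_bond) outright.
Applying K to premise 1 (O(post_bond ⊃ ¬disclose_badge)) and O(post_bond) yields O(¬disclose_badge).
From O(¬disclose_badge) and premise 7, O(¬disclose_badge ⊃ ¬tag_asset), we obtain O(¬tag_asset).
With premise 4, O(¬tag_asset ⊃ ¬vacate_premises), the K-axiom yields O(¬vacate_premises).
Premise 2 is O(stand_down ⊃ vacate_premises); contrapositively O(¬vacate_premises ⊃ ¬stand_down). Since O(¬vacate_premises) holds, K gives O(¬stand_down).
So O(¬stand_down) holds, i.e. stand_down is forbidden. None of the other listed options is forbidden under the premises.

stand_down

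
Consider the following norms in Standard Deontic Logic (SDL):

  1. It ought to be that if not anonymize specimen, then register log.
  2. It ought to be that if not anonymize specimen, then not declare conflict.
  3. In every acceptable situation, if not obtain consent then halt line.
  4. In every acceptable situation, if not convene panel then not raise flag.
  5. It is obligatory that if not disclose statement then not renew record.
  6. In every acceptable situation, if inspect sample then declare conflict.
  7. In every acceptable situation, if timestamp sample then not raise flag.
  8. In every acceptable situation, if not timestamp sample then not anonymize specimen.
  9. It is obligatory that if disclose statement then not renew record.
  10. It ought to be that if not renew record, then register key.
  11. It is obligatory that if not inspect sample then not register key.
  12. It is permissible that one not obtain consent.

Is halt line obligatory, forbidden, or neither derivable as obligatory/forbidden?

Neither

Premise 3 is O(¬obtain_consent → halt_line), but O(¬obtain_consent) is not derivable from the premises (the permission P(¬obtain_consent) asserts only ¬O(obtain_consent), not O(¬obtain_consent)), so it does not yield O(halt_line).
No premise or chain of K-axiom applications forces O(halt_line), and none forces O(¬halt_line). So halt_line is neither obligatory nor forbidden under these norms.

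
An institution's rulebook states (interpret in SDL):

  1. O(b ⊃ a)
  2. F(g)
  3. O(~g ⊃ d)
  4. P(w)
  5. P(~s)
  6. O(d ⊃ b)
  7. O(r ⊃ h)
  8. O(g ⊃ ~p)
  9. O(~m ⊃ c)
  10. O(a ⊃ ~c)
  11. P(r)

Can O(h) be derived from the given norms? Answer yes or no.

No

Premise 7 is O(r ⊃ h), but O(r) is not derivable from the premises (the permission P(r) asserts only ~O(~r), not O(r)), so it does not yield O(h).
No other premise forces O(h). An ideal world satisfying every premise can still have h false, so O(h) is not derivable.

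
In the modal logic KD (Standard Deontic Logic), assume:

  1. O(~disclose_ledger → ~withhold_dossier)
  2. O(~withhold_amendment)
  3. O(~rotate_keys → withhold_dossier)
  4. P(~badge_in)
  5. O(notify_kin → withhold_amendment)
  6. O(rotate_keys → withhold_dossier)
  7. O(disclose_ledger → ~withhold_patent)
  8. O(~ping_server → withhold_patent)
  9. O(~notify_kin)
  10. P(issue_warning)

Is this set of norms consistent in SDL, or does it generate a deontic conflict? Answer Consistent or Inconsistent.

Premise 5 is O(notify_kin → withhold_amendment), but O(notify_kin) is not derivable from the premises, so it does not yield O(withhold_amendment).
So O(withhold_amendment) is not derivable, and the apparent clash with O(~withhold_amendment) does not arise.
A world satisfying every obligation exists (e.g. badge_in=false, disclose_ledger=true, issue_warning=false, notify_kin=false, ping_server=true, rotate_keys=false, withhold_amendment=false, withhold_dossier=true, withhold_patent=false); no atom is both obligatory and forbidden, so the set is consistent.

Consistent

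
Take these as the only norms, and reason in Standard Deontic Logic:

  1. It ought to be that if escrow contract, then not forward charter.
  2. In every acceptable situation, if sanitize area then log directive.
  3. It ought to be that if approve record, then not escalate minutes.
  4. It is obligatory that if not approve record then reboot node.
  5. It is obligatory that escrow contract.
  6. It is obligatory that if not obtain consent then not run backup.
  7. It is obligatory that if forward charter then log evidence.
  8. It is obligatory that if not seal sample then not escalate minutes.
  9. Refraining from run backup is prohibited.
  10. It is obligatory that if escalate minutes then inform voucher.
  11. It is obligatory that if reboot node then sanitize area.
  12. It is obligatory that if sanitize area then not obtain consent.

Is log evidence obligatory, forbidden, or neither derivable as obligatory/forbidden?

Neither

Premise 7 is O(forward_charter → log_evidence), but O(forward_charter) is not derivable from the premises, so it does not yield O(log_evidence).
No premise or chain of K-axiom applications forces O(log_evidence), and none forces O(¬log_evidence). So log_evidence is neither obligatory nor forbidden under these norms.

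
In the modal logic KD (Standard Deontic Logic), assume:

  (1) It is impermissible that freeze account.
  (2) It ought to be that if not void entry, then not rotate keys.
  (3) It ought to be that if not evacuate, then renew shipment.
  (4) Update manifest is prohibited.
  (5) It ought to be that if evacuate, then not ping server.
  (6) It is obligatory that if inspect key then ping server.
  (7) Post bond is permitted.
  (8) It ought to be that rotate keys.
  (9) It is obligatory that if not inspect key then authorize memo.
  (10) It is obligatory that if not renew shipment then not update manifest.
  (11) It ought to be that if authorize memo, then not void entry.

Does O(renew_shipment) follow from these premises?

Premise 8 gives O(rotate_keys).
Premise 2 is O(¬void_entry → ¬rotate_keys); contrapositively O(rotate_keys → void_entry). Since O(rotate_keys) holds, K gives O(void_entry).
Premise 11 is O(authorize_memo → ¬void_entry); contrapositively O(void_entry → ¬authorize_memo). Since O(void_entry) holds, K gives O(¬authorize_memo).
Premise 9, O(¬inspect_key → authorize_memo), contraposes to O(¬authorize_memo → inspect_key); with O(¬authorize_memo) we get O(inspect_key).
With premise 6, O(inspect_key → ping_server), the K-axiom yields O(ping_server).
Premise 5 is O(evacuate → ¬ping_server); contrapositively O(ping_server → ¬evacuate). Since O(ping_server) holds, K gives O(¬evacuate).
Premise 3 is O(¬evacuate → renew_shipment); since O(¬evacuate), deontic closure gives O(renew_shipment).
Premises 1, 4, 7, 10 do not contribute to this derivation.
So O(renew_shipment) follows.

Yes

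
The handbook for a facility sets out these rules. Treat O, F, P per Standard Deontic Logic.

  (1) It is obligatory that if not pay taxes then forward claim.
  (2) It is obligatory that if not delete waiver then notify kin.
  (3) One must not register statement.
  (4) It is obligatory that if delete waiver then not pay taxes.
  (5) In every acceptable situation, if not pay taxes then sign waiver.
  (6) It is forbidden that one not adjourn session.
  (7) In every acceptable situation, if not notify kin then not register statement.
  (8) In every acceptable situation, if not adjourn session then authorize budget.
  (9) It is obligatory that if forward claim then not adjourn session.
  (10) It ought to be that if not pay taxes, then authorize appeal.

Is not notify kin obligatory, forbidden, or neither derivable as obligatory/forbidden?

Forbidden

Premise 6, F(¬adjourn_session), is equivalent to O(adjourn_session).
Premise 9 is O(forward_claim → ¬adjourn_session); contrapositively O(adjourn_session → ¬forward_claim). Since O(adjourn_session) holds, K gives O(¬forward_claim).
Premise 1, O(¬pay_taxes → forward_claim), contraposes to O(¬forward_claim → pay_taxes); with O(¬forward_claim) we get O(pay_taxes).
Premise 4, O(delete_waiver → ¬pay_taxes), contraposes to O(pay_taxes → ¬delete_waiver); with O(pay_taxes) we get O(¬delete_waiver).
From O(¬delete_waiver) and premise 2, O(¬delete_waiver → notify_kin), we obtain O(notify_kin).
Premises 3, 5, 7, 8, 10 do not contribute to this derivation.
Thus O(notify_kin), which is F(¬notify_kin): ¬notify_kin is forbidden.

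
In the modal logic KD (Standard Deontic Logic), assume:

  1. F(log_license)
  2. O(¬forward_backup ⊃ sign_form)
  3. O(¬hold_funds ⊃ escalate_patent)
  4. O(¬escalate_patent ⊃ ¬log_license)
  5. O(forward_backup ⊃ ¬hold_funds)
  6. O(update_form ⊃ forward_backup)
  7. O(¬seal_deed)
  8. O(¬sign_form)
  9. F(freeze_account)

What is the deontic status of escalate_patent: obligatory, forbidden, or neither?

From premise 8 we have O(¬sign_form).
Premise 2 is O(¬forward_backup ⊃ sign_form); contrapositively O(¬sign_form ⊃ forward_backup). Since O(¬sign_form) holds, K gives O(forward_backup).
Premise 5 is O(forward_backup ⊃ ¬hold_funds); since O(forward_backup), deontic closure gives O(¬hold_funds).
With premise 3, O(¬hold_funds ⊃ escalate_patent), the K-axiom yields O(escalate_patent).
Premises 1, 4, 6, 7, 9 do not contribute to this derivation.
Hence escalate_patent is obligatory.

Obligatory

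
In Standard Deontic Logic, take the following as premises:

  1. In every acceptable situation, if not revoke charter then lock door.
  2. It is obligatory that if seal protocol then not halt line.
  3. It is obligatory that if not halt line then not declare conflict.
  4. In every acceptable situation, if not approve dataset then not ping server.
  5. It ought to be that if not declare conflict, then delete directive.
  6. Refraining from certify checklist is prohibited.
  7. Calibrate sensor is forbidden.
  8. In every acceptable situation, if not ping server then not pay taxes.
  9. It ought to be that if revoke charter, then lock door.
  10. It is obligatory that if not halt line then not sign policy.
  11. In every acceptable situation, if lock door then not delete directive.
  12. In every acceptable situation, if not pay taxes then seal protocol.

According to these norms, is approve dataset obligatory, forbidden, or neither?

Premises 9 and 1 cover both cases: O(revoke_charter → lock_door) and O(¬revoke_charter → lock_door). Since revoke_charter ∨ ¬revoke_charter is a tautology, O(lock_door) follows.
Premise 11 is O(lock_door → ¬delete_directive); since O(lock_door), deontic closure gives O(¬delete_directive).
Premise 5 is O(¬declare_conflict → delete_directive); contrapositively O(¬delete_directive → declare_conflict). Since O(¬delete_directive) holds, K gives O(declare_conflict).
Premise 3 is O(¬halt_line → ¬declare_conflict); contrapositively O(declare_conflict → halt_line). Since O(declare_conflict) holds, K gives O(halt_line).
The contrapositive of premise 2 (O(seal_protocol → ¬halt_line)) is O(halt_line → ¬seal_protocol), and O(halt_line) is already established, so O(¬seal_protocol).
Premise 12, O(¬pay_taxes → seal_protocol), contraposes to O(¬seal_protocol → pay_taxes); with O(¬seal_protocol) we get O(pay_taxes).
The contrapositive of premise 8 (O(¬ping_server → ¬pay_taxes)) is O(pay_taxes → ping_server), and O(pay_taxes) is already established, so O(ping_server).
Premise 4 is O(¬approve_dataset → ¬ping_server); contrapositively O(ping_server → approve_dataset). Since O(ping_server) holds, K gives O(approve_dataset).
Premises 6, 7, 10 do not contribute to this derivation.
Hence approve_dataset is obligatory.

Obligatory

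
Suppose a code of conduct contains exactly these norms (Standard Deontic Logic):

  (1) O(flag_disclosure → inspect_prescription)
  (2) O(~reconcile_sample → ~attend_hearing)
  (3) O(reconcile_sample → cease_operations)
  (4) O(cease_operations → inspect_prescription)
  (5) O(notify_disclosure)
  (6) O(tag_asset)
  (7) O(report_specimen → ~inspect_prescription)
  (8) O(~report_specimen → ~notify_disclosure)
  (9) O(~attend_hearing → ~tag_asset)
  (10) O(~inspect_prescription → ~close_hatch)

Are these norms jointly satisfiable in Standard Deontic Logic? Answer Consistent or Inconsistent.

Inconsistent

Premise 6 gives O(tag_asset).
Premise 9, O(~attend_hearing → ~tag_asset), contraposes to O(tag_asset → attend_hearing); with O(tag_asset) we get O(attend_hearing).
Premise 2, O(~reconcile_sample → ~attend_hearing), contraposes to O(attend_hearing → reconcile_sample); with O(attend_hearing) we get O(reconcile_sample).
Premise 3 is O(reconcile_sample → cease_operations); since O(reconcile_sample), deontic closure gives O(cease_operations).
With premise 4, O(cease_operations → inspect_prescription), the K-axiom yields O(inspect_prescription).
The contrapositive of premise 7 (O(report_specimen → ~inspect_prescription)) is O(inspect_prescription → ~report_specimen), and O(inspect_prescription) is already established, so O(~report_specimen).
Applying K to premise 8 (O(~report_specimen → ~notify_disclosure)) and O(~report_specimen) yields O(~notify_disclosure).
Yet premise 5 states O(notify_disclosure).
We now have both O(~notify_disclosure) and O(notify_disclosure) — notify_disclosure is simultaneously obligatory and forbidden, violating the D-axiom.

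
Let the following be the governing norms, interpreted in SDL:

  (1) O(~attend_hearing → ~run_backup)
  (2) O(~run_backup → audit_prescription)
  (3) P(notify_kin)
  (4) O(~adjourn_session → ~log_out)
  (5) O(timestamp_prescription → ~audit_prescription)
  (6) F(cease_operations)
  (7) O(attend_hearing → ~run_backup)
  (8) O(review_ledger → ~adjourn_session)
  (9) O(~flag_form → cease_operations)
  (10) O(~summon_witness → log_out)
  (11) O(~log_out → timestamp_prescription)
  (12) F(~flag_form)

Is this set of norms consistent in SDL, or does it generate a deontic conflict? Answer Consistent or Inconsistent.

Premise 9 is O(~flag_form → cease_operations), but O(~flag_form) is not derivable from the premises, so it does not yield O(cease_operations).
So O(cease_operations) is not derivable, and the apparent clash with O(~cease_operations) does not arise.
A world satisfying every obligation exists (e.g. adjourn_session=true, attend_hearing=false, audit_prescription=true, cease_operations=false, flag_form=true, log_out=true, notify_kin=false, review_ledger=false, run_backup=false, summon_witness=false, timestamp_prescription=false); no atom is both obligatory and forbidden, so the set is consistent.

Consistent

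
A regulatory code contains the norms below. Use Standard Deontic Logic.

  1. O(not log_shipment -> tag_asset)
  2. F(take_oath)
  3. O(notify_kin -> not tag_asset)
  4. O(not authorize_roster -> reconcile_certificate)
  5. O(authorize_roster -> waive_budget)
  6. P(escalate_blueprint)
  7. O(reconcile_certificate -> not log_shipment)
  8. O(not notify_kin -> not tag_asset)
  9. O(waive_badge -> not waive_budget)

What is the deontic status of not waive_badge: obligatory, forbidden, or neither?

By case analysis on notify_kin: premise 3 gives O(notify_kin -> not tag_asset) and premise 8 gives O(not notify_kin -> not tag_asset), so O(not tag_asset) either way.
Premise 1, O(not log_shipment -> tag_asset), contraposes to O(not tag_asset -> log_shipment); with O(not tag_asset) we get O(log_shipment).
Premise 7 is O(reconcile_certificate -> not log_shipment); contrapositively O(log_shipment -> not reconcile_certificate). Since O(log_shipment) holds, K gives O(not reconcile_certificate).
Premise 4 is O(not authorize_roster -> reconcile_certificate); contrapositively O(not reconcile_certificate -> authorize_roster). Since O(not reconcile_certificate) holds, K gives O(authorize_roster).
Applying K to premise 5 (O(authorize_roster -> waive_budget)) and O(authorize_roster) yields O(waive_budget).
Premise 9, O(waive_badge -> not waive_budget), contraposes to O(waive_budget -> not waive_badge); with O(waive_budget) we get O(not waive_badge).
Premises 2, 6 do not contribute to this derivation.
Hence not waive_badge is obligatory.

Obligatory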